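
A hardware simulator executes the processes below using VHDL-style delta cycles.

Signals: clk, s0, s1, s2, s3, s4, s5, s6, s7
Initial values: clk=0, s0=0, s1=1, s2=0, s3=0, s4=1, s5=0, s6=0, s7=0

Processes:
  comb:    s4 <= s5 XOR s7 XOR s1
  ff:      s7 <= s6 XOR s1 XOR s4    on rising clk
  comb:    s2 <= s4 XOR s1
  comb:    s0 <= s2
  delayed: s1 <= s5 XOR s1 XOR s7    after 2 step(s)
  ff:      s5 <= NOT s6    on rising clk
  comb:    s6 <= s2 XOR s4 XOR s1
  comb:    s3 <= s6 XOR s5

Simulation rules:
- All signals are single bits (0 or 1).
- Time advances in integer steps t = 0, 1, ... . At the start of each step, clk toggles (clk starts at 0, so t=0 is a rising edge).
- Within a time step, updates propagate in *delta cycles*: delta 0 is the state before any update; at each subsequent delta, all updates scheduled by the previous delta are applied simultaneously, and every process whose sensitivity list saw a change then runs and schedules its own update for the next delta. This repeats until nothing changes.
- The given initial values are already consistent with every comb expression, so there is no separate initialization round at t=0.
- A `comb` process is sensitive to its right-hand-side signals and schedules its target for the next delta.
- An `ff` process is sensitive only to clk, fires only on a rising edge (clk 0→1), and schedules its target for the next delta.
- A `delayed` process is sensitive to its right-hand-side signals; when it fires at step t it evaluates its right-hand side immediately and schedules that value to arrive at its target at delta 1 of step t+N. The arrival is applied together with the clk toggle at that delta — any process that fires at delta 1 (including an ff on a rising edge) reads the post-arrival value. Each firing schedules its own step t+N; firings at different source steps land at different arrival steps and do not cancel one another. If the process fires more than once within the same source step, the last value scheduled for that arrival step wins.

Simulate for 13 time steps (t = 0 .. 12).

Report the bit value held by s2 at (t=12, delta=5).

1

t0.Δ0 s3=0 s0=0 s6=0 s2=0 s4=1 s5=0 s7=0 s1=1 clk=0
t0.Δ1 s3=0 s0=0 s6=0 s2=0 s4=1 s5=0 s7=0 s1=1 clk=1
t0.Δ2 s3=0 s0=0 s6=0 s2=0 s4=1 s5=1 s7=0 s1=1 clk=1
t0.Δ3 s3=1 s0=0 s6=0 s2=0 s4=0 s5=1 s7=0 s1=1 clk=1
t0.Δ4 s3=1 s0=0 s6=1 s2=1 s4=0 s5=1 s7=0 s1=1 clk=1
t0.Δ5 s3=0 s0=1 s6=0 s2=1 s4=0 s5=1 s7=0 s1=1 clk=1
t0.Δ6 s3=1 s0=1 s6=0 s2=1 s4=0 s5=1 s7=0 s1=1 clk=1
t1.Δ0 s3=1 s0=1 s6=0 s2=1 s4=0 s5=1 s7=0 s1=1 clk=1
t1.Δ1 s3=1 s0=1 s6=0 s2=1 s4=0 s5=1 s7=0 s1=1 clk=0
t2.Δ0 s3=1 s0=1 s6=0 s2=1 s4=0 s5=1 s7=0 s1=1 clk=0
t2.Δ1 s3=1 s0=1 s6=0 s2=1 s4=0 s5=1 s7=0 s1=0 clk=1
t2.Δ2 s3=1 s0=1 s6=1 s2=0 s4=1 s5=1 s7=0 s1=0 clk=1
t2.Δ3 s3=0 s0=0 s6=1 s2=1 s4=1 s5=1 s7=0 s1=0 clk=1
t2.Δ4 s3=0 s0=1 s6=0 s2=1 s4=1 s5=1 s7=0 s1=0 clk=1
t2.Δ5 s3=1 s0=1 s6=0 s2=1 s4=1 s5=1 s7=0 s1=0 clk=1
t3.Δ0 s3=1 s0=1 s6=0 s2=1 s4=1 s5=1 s7=0 s1=0 clk=1
t3.Δ1 s3=1 s0=1 s6=0 s2=1 s4=1 s5=1 s7=0 s1=0 clk=0
t4.Δ0 s3=1 s0=1 s6=0 s2=1 s4=1 s5=1 s7=0 s1=0 clk=0
t4.Δ1 s3=1 s0=1 s6=0 s2=1 s4=1 s5=1 s7=0 s1=1 clk=1
t4.Δ2 s3=1 s0=1 s6=1 s2=0 s4=0 s5=1 s7=0 s1=1 clk=1
t4.Δ3 s3=0 s0=0 s6=1 s2=1 s4=0 s5=1 s7=0 s1=1 clk=1
t4.Δ4 s3=0 s0=1 s6=0 s2=1 s4=0 s5=1 s7=0 s1=1 clk=1
t4.Δ5 s3=1 s0=1 s6=0 s2=1 s4=0 s5=1 s7=0 s1=1 clk=1
t5.Δ0 s3=1 s0=1 s6=0 s2=1 s4=0 s5=1 s7=0 s1=1 clk=1
t5.Δ1 s3=1 s0=1 s6=0 s2=1 s4=0 s5=1 s7=0 s1=1 clk=0
t6.Δ0 s3=1 s0=1 s6=0 s2=1 s4=0 s5=1 s7=0 s1=1 clk=0
t6.Δ1 s3=1 s0=1 s6=0 s2=1 s4=0 s5=1 s7=0 s1=0 clk=1
t6.Δ2 s3=1 s0=1 s6=1 s2=0 s4=1 s5=1 s7=0 s1=0 clk=1
t6.Δ3 s3=0 s0=0 s6=1 s2=1 s4=1 s5=1 s7=0 s1=0 clk=1
t6.Δ4 s3=0 s0=1 s6=0 s2=1 s4=1 s5=1 s7=0 s1=0 clk=1
t6.Δ5 s3=1 s0=1 s6=0 s2=1 s4=1 s5=1 s7=0 s1=0 clk=1
t7.Δ0 s3=1 s0=1 s6=0 s2=1 s4=1 s5=1 s7=0 s1=0 clk=1
t7.Δ1 s3=1 s0=1 s6=0 s2=1 s4=1 s5=1 s7=0 s1=0 clk=0
t8.Δ0 s3=1 s0=1 s6=0 s2=1 s4=1 s5=1 s7=0 s1=0 clk=0
t8.Δ1 s3=1 s0=1 s6=0 s2=1 s4=1 s5=1 s7=0 s1=1 clk=1
t8.Δ2 s3=1 s0=1 s6=1 s2=0 s4=0 s5=1 s7=0 s1=1 clk=1
t8.Δ3 s3=0 s0=0 s6=1 s2=1 s4=0 s5=1 s7=0 s1=1 clk=1
t8.Δ4 s3=0 s0=1 s6=0 s2=1 s4=0 s5=1 s7=0 s1=1 clk=1
t8.Δ5 s3=1 s0=1 s6=0 s2=1 s4=0 s5=1 s7=0 s1=1 clk=1
t9.Δ0 s3=1 s0=1 s6=0 s2=1 s4=0 s5=1 s7=0 s1=1 clk=1
t9.Δ1 s3=1 s0=1 s6=0 s2=1 s4=0 s5=1 s7=0 s1=1 clk=0
t10.Δ0 s3=1 s0=1 s6=0 s2=1 s4=0 s5=1 s7=0 s1=1 clk=0
t10.Δ1 s3=1 s0=1 s6=0 s2=1 s4=0 s5=1 s7=0 s1=0 clk=1
t10.Δ2 s3=1 s0=1 s6=1 s2=0 s4=1 s5=1 s7=0 s1=0 clk=1
t10.Δ3 s3=0 s0=0 s6=1 s2=1 s4=1 s5=1 s7=0 s1=0 clk=1
t10.Δ4 s3=0 s0=1 s6=0 s2=1 s4=1 s5=1 s7=0 s1=0 clk=1
t10.Δ5 s3=1 s0=1 s6=0 s2=1 s4=1 s5=1 s7=0 s1=0 clk=1
t11.Δ0 s3=1 s0=1 s6=0 s2=1 s4=1 s5=1 s7=0 s1=0 clk=1
t11.Δ1 s3=1 s0=1 s6=0 s2=1 s4=1 s5=1 s7=0 s1=0 clk=0
t12.Δ0 s3=1 s0=1 s6=0 s2=1 s4=1 s5=1 s7=0 s1=0 clk=0
t12.Δ1 s3=1 s0=1 s6=0 s2=1 s4=1 s5=1 s7=0 s1=1 clk=1
t12.Δ2 s3=1 s0=1 s6=1 s2=0 s4=0 s5=1 s7=0 s1=1 clk=1
t12.Δ3 s3=0 s0=0 s6=1 s2=1 s4=0 s5=1 s7=0 s1=1 clk=1
t12.Δ4 s3=0 s0=1 s6=0 s2=1 s4=0 s5=1 s7=0 s1=1 clk=1
t12.Δ5 s3=1 s0=1 s6=0 s2=1 s4=0 s5=1 s7=0 s1=1 clk=1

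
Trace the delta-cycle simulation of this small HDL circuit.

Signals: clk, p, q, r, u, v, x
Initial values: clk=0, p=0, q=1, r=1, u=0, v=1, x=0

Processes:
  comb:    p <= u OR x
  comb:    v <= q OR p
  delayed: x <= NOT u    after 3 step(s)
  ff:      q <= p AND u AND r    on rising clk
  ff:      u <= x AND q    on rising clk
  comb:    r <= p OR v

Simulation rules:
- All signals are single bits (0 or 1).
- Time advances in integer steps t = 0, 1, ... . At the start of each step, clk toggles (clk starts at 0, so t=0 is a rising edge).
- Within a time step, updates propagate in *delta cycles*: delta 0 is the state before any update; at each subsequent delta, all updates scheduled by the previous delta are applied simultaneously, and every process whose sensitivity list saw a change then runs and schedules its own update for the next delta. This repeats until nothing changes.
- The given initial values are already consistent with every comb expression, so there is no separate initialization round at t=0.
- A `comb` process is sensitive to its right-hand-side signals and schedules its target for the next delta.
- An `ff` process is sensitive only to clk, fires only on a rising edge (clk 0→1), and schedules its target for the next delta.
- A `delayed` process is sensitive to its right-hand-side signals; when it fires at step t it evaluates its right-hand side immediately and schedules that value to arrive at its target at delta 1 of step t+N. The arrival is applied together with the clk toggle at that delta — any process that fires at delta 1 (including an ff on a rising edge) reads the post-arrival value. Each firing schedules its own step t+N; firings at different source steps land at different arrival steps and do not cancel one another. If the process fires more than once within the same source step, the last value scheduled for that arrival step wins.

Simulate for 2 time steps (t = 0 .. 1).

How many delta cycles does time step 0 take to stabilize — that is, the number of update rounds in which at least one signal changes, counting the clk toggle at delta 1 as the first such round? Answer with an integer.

[bits: q,p,u,clk,v,x,r]
t=0: Δ0=1000101 Δ1=1001101 Δ2=0001101 Δ3=0001001 Δ4=0001000 | 4Δ
t=1: Δ0=0001000 Δ1=0000000 | 1Δ

4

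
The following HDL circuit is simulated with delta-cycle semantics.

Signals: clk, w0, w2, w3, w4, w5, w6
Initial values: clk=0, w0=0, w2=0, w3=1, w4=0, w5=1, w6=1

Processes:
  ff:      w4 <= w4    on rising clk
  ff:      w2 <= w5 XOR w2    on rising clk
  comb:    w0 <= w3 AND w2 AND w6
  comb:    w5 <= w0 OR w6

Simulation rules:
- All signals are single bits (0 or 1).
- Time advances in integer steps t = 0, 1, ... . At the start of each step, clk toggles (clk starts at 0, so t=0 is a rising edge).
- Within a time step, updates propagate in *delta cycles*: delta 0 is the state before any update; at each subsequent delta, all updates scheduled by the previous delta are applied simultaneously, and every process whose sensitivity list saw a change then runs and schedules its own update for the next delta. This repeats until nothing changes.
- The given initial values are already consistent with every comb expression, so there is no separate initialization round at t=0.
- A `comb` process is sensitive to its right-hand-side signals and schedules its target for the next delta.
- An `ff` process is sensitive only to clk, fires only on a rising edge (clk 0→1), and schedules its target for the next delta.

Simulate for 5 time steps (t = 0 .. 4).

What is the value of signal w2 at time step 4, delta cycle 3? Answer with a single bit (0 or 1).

t=0 Δ0: clk=0 w4=0 w0=0 w6=1 w5=1 w3=1 w2=0
  Δ1: clk:0→1
  Δ2: w2:0→1
  Δ3: w0:0→1
  (3Δ to stable)
t=1 Δ0: clk=1 w4=0 w0=1 w6=1 w5=1 w3=1 w2=1
  Δ1: clk:1→0
  (1Δ to stable)
t=2 Δ0: clk=0 w4=0 w0=1 w6=1 w5=1 w3=1 w2=1
  Δ1: clk:0→1
  Δ2: w2:1→0
  Δ3: w0:1→0
  (3Δ to stable)
t=3 Δ0: clk=1 w4=0 w0=0 w6=1 w5=1 w3=1 w2=0
  Δ1: clk:1→0
  (1Δ to stable)
t=4 Δ0: clk=0 w4=0 w0=0 w6=1 w5=1 w3=1 w2=0
  Δ1: clk:0→1
  Δ2: w2:0→1
  Δ3: w0:0→1
  (3Δ to stable)

1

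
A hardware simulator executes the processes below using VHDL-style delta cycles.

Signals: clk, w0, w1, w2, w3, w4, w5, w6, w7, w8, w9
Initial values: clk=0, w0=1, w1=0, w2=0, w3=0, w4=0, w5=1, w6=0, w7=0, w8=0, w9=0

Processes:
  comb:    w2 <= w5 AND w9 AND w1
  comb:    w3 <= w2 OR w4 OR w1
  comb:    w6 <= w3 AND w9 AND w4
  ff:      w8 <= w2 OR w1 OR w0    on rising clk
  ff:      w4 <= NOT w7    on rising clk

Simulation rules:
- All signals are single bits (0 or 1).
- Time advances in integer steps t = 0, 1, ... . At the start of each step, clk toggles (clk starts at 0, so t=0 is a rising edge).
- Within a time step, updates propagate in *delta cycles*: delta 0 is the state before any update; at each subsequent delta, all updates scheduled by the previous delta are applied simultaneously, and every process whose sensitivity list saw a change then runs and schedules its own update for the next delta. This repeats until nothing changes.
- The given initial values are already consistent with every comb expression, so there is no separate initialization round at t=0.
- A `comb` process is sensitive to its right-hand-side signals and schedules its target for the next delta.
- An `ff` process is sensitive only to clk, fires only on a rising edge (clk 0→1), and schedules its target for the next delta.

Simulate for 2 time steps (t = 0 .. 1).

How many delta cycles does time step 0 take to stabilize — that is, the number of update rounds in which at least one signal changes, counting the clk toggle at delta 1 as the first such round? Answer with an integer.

[bits: w7,w4,w0,w6,w3,w1,w2,clk,w9,w8,w5]
t=0: Δ0=00100000001 Δ1=00100001001 Δ2=01100001011 Δ3=01101001011 | 3Δ
t=1: Δ0=01101001011 Δ1=01101000011 | 1Δ

3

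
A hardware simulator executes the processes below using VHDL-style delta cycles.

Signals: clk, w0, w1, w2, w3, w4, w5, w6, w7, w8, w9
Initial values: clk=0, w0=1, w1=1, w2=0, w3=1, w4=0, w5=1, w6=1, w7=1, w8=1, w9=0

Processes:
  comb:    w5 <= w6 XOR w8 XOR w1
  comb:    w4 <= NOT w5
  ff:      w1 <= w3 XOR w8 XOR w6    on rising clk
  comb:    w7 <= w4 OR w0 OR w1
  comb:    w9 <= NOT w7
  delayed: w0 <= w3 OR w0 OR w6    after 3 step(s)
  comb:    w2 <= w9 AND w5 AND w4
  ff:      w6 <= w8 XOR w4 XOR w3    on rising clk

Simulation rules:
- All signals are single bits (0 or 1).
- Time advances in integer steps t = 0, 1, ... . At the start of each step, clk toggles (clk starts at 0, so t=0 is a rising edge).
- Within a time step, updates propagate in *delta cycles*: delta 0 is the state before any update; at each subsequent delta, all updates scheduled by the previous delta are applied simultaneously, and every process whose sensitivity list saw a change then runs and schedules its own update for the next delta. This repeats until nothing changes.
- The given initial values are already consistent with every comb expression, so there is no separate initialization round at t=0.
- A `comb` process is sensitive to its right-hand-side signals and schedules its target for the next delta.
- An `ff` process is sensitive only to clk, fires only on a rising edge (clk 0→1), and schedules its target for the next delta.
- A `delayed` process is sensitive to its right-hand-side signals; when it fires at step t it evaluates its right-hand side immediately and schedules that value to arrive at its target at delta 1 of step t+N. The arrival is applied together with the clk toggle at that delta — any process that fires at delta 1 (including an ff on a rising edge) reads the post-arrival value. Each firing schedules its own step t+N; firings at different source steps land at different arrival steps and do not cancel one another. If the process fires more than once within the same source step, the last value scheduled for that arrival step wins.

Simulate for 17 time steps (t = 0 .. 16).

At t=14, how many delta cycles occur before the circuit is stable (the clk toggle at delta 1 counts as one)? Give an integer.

t0.Δ0 w1=1 w7=1 w4=0 w9=0 clk=0 w6=1 w5=1 w3=1 w0=1 w8=1 w2=0
t0.Δ1 w1=1 w7=1 w4=0 w9=0 clk=1 w6=1 w5=1 w3=1 w0=1 w8=1 w2=0
t0.Δ2 w1=1 w7=1 w4=0 w9=0 clk=1 w6=0 w5=1 w3=1 w0=1 w8=1 w2=0
t0.Δ3 w1=1 w7=1 w4=0 w9=0 clk=1 w6=0 w5=0 w3=1 w0=1 w8=1 w2=0
t0.Δ4 w1=1 w7=1 w4=1 w9=0 clk=1 w6=0 w5=0 w3=1 w0=1 w8=1 w2=0
t1.Δ0 w1=1 w7=1 w4=1 w9=0 clk=1 w6=0 w5=0 w3=1 w0=1 w8=1 w2=0
t1.Δ1 w1=1 w7=1 w4=1 w9=0 clk=0 w6=0 w5=0 w3=1 w0=1 w8=1 w2=0
t2.Δ0 w1=1 w7=1 w4=1 w9=0 clk=0 w6=0 w5=0 w3=1 w0=1 w8=1 w2=0
t2.Δ1 w1=1 w7=1 w4=1 w9=0 clk=1 w6=0 w5=0 w3=1 w0=1 w8=1 w2=0
t2.Δ2 w1=0 w7=1 w4=1 w9=0 clk=1 w6=1 w5=0 w3=1 w0=1 w8=1 w2=0
t3.Δ0 w1=0 w7=1 w4=1 w9=0 clk=1 w6=1 w5=0 w3=1 w0=1 w8=1 w2=0
t3.Δ1 w1=0 w7=1 w4=1 w9=0 clk=0 w6=1 w5=0 w3=1 w0=1 w8=1 w2=0
t4.Δ0 w1=0 w7=1 w4=1 w9=0 clk=0 w6=1 w5=0 w3=1 w0=1 w8=1 w2=0
t4.Δ1 w1=0 w7=1 w4=1 w9=0 clk=1 w6=1 w5=0 w3=1 w0=1 w8=1 w2=0
t4.Δ2 w1=1 w7=1 w4=1 w9=0 clk=1 w6=1 w5=0 w3=1 w0=1 w8=1 w2=0
t4.Δ3 w1=1 w7=1 w4=1 w9=0 clk=1 w6=1 w5=1 w3=1 w0=1 w8=1 w2=0
t4.Δ4 w1=1 w7=1 w4=0 w9=0 clk=1 w6=1 w5=1 w3=1 w0=1 w8=1 w2=0
t5.Δ0 w1=1 w7=1 w4=0 w9=0 clk=1 w6=1 w5=1 w3=1 w0=1 w8=1 w2=0
t5.Δ1 w1=1 w7=1 w4=0 w9=0 clk=0 w6=1 w5=1 w3=1 w0=1 w8=1 w2=0
t6.Δ0 w1=1 w7=1 w4=0 w9=0 clk=0 w6=1 w5=1 w3=1 w0=1 w8=1 w2=0
t6.Δ1 w1=1 w7=1 w4=0 w9=0 clk=1 w6=1 w5=1 w3=1 w0=1 w8=1 w2=0
t6.Δ2 w1=1 w7=1 w4=0 w9=0 clk=1 w6=0 w5=1 w3=1 w0=1 w8=1 w2=0
t6.Δ3 w1=1 w7=1 w4=0 w9=0 clk=1 w6=0 w5=0 w3=1 w0=1 w8=1 w2=0
t6.Δ4 w1=1 w7=1 w4=1 w9=0 clk=1 w6=0 w5=0 w3=1 w0=1 w8=1 w2=0
t7.Δ0 w1=1 w7=1 w4=1 w9=0 clk=1 w6=0 w5=0 w3=1 w0=1 w8=1 w2=0
t7.Δ1 w1=1 w7=1 w4=1 w9=0 clk=0 w6=0 w5=0 w3=1 w0=1 w8=1 w2=0
t8.Δ0 w1=1 w7=1 w4=1 w9=0 clk=0 w6=0 w5=0 w3=1 w0=1 w8=1 w2=0
t8.Δ1 w1=1 w7=1 w4=1 w9=0 clk=1 w6=0 w5=0 w3=1 w0=1 w8=1 w2=0
t8.Δ2 w1=0 w7=1 w4=1 w9=0 clk=1 w6=1 w5=0 w3=1 w0=1 w8=1 w2=0
t9.Δ0 w1=0 w7=1 w4=1 w9=0 clk=1 w6=1 w5=0 w3=1 w0=1 w8=1 w2=0
t9.Δ1 w1=0 w7=1 w4=1 w9=0 clk=0 w6=1 w5=0 w3=1 w0=1 w8=1 w2=0
t10.Δ0 w1=0 w7=1 w4=1 w9=0 clk=0 w6=1 w5=0 w3=1 w0=1 w8=1 w2=0
t10.Δ1 w1=0 w7=1 w4=1 w9=0 clk=1 w6=1 w5=0 w3=1 w0=1 w8=1 w2=0
t10.Δ2 w1=1 w7=1 w4=1 w9=0 clk=1 w6=1 w5=0 w3=1 w0=1 w8=1 w2=0
t10.Δ3 w1=1 w7=1 w4=1 w9=0 clk=1 w6=1 w5=1 w3=1 w0=1 w8=1 w2=0
t10.Δ4 w1=1 w7=1 w4=0 w9=0 clk=1 w6=1 w5=1 w3=1 w0=1 w8=1 w2=0
t11.Δ0 w1=1 w7=1 w4=0 w9=0 clk=1 w6=1 w5=1 w3=1 w0=1 w8=1 w2=0
t11.Δ1 w1=1 w7=1 w4=0 w9=0 clk=0 w6=1 w5=1 w3=1 w0=1 w8=1 w2=0
t12.Δ0 w1=1 w7=1 w4=0 w9=0 clk=0 w6=1 w5=1 w3=1 w0=1 w8=1 w2=0
t12.Δ1 w1=1 w7=1 w4=0 w9=0 clk=1 w6=1 w5=1 w3=1 w0=1 w8=1 w2=0
t12.Δ2 w1=1 w7=1 w4=0 w9=0 clk=1 w6=0 w5=1 w3=1 w0=1 w8=1 w2=0
t12.Δ3 w1=1 w7=1 w4=0 w9=0 clk=1 w6=0 w5=0 w3=1 w0=1 w8=1 w2=0
t12.Δ4 w1=1 w7=1 w4=1 w9=0 clk=1 w6=0 w5=0 w3=1 w0=1 w8=1 w2=0
t13.Δ0 w1=1 w7=1 w4=1 w9=0 clk=1 w6=0 w5=0 w3=1 w0=1 w8=1 w2=0
t13.Δ1 w1=1 w7=1 w4=1 w9=0 clk=0 w6=0 w5=0 w3=1 w0=1 w8=1 w2=0
t14.Δ0 w1=1 w7=1 w4=1 w9=0 clk=0 w6=0 w5=0 w3=1 w0=1 w8=1 w2=0
t14.Δ1 w1=1 w7=1 w4=1 w9=0 clk=1 w6=0 w5=0 w3=1 w0=1 w8=1 w2=0
t14.Δ2 w1=0 w7=1 w4=1 w9=0 clk=1 w6=1 w5=0 w3=1 w0=1 w8=1 w2=0
t15.Δ0 w1=0 w7=1 w4=1 w9=0 clk=1 w6=1 w5=0 w3=1 w0=1 w8=1 w2=0
t15.Δ1 w1=0 w7=1 w4=1 w9=0 clk=0 w6=1 w5=0 w3=1 w0=1 w8=1 w2=0
t16.Δ0 w1=0 w7=1 w4=1 w9=0 clk=0 w6=1 w5=0 w3=1 w0=1 w8=1 w2=0
t16.Δ1 w1=0 w7=1 w4=1 w9=0 clk=1 w6=1 w5=0 w3=1 w0=1 w8=1 w2=0
t16.Δ2 w1=1 w7=1 w4=1 w9=0 clk=1 w6=1 w5=0 w3=1 w0=1 w8=1 w2=0
t16.Δ3 w1=1 w7=1 w4=1 w9=0 clk=1 w6=1 w5=1 w3=1 w0=1 w8=1 w2=0
t16.Δ4 w1=1 w7=1 w4=0 w9=0 clk=1 w6=1 w5=1 w3=1 w0=1 w8=1 w2=0

2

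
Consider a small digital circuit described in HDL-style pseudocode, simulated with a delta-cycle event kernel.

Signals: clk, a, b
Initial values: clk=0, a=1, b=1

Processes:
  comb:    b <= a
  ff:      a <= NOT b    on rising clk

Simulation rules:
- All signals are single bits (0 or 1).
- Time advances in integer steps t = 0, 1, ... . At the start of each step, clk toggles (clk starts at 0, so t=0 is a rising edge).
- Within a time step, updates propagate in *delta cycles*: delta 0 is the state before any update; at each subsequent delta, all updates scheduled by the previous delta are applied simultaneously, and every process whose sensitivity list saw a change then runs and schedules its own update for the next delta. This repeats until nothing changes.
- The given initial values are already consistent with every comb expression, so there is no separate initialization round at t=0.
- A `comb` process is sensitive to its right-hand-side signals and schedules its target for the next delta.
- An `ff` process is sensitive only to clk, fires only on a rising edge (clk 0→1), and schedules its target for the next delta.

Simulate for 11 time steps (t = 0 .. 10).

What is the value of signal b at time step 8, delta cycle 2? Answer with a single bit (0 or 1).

1

t=0 Δ0: b=1 a=1 clk=0
  Δ1: clk:0→1
  Δ2: a:1→0
  Δ3: b:1→0
  (3Δ to stable)
t=1 Δ0: b=0 a=0 clk=1
  Δ1: clk:1→0
  (1Δ to stable)
t=2 Δ0: b=0 a=0 clk=0
  Δ1: clk:0→1
  Δ2: a:0→1
  Δ3: b:0→1
  (3Δ to stable)
t=3 Δ0: b=1 a=1 clk=1
  Δ1: clk:1→0
  (1Δ to stable)
t=4 Δ0: b=1 a=1 clk=0
  Δ1: clk:0→1
  Δ2: a:1→0
  Δ3: b:1→0
  (3Δ to stable)
t=5 Δ0: b=0 a=0 clk=1
  Δ1: clk:1→0
  (1Δ to stable)
t=6 Δ0: b=0 a=0 clk=0
  Δ1: clk:0→1
  Δ2: a:0→1
  Δ3: b:0→1
  (3Δ to stable)
t=7 Δ0: b=1 a=1 clk=1
  Δ1: clk:1→0
  (1Δ to stable)
t=8 Δ0: b=1 a=1 clk=0
  Δ1: clk:0→1
  Δ2: a:1→0
  Δ3: b:1→0
  (3Δ to stable)
t=9 Δ0: b=0 a=0 clk=1
  Δ1: clk:1→0
  (1Δ to stable)
t=10 Δ0: b=0 a=0 clk=0
  Δ1: clk:0→1
  Δ2: a:0→1
  Δ3: b:0→1
  (3Δ to stable)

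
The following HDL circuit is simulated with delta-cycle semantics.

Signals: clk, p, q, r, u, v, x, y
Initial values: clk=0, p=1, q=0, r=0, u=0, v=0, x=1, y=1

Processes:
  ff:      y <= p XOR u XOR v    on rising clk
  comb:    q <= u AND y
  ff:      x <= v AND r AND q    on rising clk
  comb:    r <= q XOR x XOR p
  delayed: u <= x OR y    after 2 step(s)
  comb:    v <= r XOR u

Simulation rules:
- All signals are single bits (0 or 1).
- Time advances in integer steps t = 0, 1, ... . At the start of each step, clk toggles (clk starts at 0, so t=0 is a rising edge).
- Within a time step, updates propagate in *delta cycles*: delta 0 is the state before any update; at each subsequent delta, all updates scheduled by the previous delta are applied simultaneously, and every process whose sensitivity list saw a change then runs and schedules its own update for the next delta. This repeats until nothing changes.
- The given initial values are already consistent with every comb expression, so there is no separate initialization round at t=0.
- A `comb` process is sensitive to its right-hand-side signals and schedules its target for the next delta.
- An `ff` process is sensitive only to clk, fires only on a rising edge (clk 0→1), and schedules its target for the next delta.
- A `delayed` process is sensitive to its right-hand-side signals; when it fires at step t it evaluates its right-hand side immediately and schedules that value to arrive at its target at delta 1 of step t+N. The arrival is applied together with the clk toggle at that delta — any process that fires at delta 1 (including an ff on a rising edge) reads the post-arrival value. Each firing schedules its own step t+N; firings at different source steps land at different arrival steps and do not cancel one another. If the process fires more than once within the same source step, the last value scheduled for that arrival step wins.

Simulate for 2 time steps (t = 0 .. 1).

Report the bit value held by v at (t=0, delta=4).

t=0 Δ0: y=1 r=0 clk=0 q=0 p=1 x=1 u=0 v=0
  Δ1: clk:0→1
  Δ2: x:1→0
  Δ3: r:0→1
  Δ4: v:0→1
  (4Δ to stable)
t=1 Δ0: y=1 r=1 clk=1 q=0 p=1 x=0 u=0 v=1
  Δ1: clk:1→0
  (1Δ to stable)

1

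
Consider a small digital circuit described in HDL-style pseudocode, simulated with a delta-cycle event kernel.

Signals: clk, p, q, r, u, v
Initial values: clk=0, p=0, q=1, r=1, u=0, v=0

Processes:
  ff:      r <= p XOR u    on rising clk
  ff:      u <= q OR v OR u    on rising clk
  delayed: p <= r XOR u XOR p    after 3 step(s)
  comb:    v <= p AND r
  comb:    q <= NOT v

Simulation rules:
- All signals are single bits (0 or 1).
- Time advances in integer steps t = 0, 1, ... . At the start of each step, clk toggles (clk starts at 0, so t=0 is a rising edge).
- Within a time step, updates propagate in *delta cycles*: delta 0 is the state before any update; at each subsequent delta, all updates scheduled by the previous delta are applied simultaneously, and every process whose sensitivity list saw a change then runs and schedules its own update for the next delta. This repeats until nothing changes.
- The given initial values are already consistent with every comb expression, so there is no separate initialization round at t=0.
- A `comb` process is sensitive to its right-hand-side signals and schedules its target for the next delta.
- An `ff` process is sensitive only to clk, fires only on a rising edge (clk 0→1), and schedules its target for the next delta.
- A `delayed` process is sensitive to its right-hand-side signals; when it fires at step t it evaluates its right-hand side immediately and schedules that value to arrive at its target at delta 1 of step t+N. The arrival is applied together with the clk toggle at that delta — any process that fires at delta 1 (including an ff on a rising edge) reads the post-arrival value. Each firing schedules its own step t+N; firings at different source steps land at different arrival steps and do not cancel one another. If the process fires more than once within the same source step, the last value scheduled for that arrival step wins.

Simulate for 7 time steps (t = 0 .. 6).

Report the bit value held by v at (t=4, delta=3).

[bits: q,u,p,r,v,clk]
t=0: Δ0=100100 Δ1=100101 Δ2=110001 | 2Δ
t=1: Δ0=110001 Δ1=110000 | 1Δ
t=2: Δ0=110000 Δ1=110001 Δ2=110101 | 2Δ
t=3: Δ0=110101 Δ1=111100 Δ2=111110 Δ3=011110 | 3Δ
t=4: Δ0=011110 Δ1=011111 Δ2=011011 Δ3=011001 Δ4=111001 | 4Δ
t=5: Δ0=111001 Δ1=110000 | 1Δ
t=6: Δ0=110000 Δ1=111001 | 1Δ

0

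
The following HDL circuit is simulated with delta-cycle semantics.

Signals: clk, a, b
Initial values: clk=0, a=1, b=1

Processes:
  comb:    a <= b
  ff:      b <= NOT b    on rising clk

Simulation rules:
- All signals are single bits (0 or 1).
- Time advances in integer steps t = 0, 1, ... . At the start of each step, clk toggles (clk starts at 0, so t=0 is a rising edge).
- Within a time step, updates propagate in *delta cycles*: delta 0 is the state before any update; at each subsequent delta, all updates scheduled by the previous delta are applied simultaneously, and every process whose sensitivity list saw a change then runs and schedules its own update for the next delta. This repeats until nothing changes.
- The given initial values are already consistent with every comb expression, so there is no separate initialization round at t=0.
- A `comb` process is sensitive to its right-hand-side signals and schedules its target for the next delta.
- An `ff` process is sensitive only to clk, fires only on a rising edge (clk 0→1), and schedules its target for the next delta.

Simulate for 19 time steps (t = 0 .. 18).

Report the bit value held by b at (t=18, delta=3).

1

t0.Δ0 a=1 clk=0 b=1
t0.Δ1 a=1 clk=1 b=1
t0.Δ2 a=1 clk=1 b=0
t0.Δ3 a=0 clk=1 b=0
t1.Δ0 a=0 clk=1 b=0
t1.Δ1 a=0 clk=0 b=0
t2.Δ0 a=0 clk=0 b=0
t2.Δ1 a=0 clk=1 b=0
t2.Δ2 a=0 clk=1 b=1
t2.Δ3 a=1 clk=1 b=1
t3.Δ0 a=1 clk=1 b=1
t3.Δ1 a=1 clk=0 b=1
t4.Δ0 a=1 clk=0 b=1
t4.Δ1 a=1 clk=1 b=1
t4.Δ2 a=1 clk=1 b=0
t4.Δ3 a=0 clk=1 b=0
t5.Δ0 a=0 clk=1 b=0
t5.Δ1 a=0 clk=0 b=0
t6.Δ0 a=0 clk=0 b=0
t6.Δ1 a=0 clk=1 b=0
t6.Δ2 a=0 clk=1 b=1
t6.Δ3 a=1 clk=1 b=1
t7.Δ0 a=1 clk=1 b=1
t7.Δ1 a=1 clk=0 b=1
t8.Δ0 a=1 clk=0 b=1
t8.Δ1 a=1 clk=1 b=1
t8.Δ2 a=1 clk=1 b=0
t8.Δ3 a=0 clk=1 b=0
t9.Δ0 a=0 clk=1 b=0
t9.Δ1 a=0 clk=0 b=0
t10.Δ0 a=0 clk=0 b=0
t10.Δ1 a=0 clk=1 b=0
t10.Δ2 a=0 clk=1 b=1
t10.Δ3 a=1 clk=1 b=1
t11.Δ0 a=1 clk=1 b=1
t11.Δ1 a=1 clk=0 b=1
t12.Δ0 a=1 clk=0 b=1
t12.Δ1 a=1 clk=1 b=1
t12.Δ2 a=1 clk=1 b=0
t12.Δ3 a=0 clk=1 b=0
t13.Δ0 a=0 clk=1 b=0
t13.Δ1 a=0 clk=0 b=0
t14.Δ0 a=0 clk=0 b=0
t14.Δ1 a=0 clk=1 b=0
t14.Δ2 a=0 clk=1 b=1
t14.Δ3 a=1 clk=1 b=1
t15.Δ0 a=1 clk=1 b=1
t15.Δ1 a=1 clk=0 b=1
t16.Δ0 a=1 clk=0 b=1
t16.Δ1 a=1 clk=1 b=1
t16.Δ2 a=1 clk=1 b=0
t16.Δ3 a=0 clk=1 b=0
t17.Δ0 a=0 clk=1 b=0
t17.Δ1 a=0 clk=0 b=0
t18.Δ0 a=0 clk=0 b=0
t18.Δ1 a=0 clk=1 b=0
t18.Δ2 a=0 clk=1 b=1
t18.Δ3 a=1 clk=1 b=1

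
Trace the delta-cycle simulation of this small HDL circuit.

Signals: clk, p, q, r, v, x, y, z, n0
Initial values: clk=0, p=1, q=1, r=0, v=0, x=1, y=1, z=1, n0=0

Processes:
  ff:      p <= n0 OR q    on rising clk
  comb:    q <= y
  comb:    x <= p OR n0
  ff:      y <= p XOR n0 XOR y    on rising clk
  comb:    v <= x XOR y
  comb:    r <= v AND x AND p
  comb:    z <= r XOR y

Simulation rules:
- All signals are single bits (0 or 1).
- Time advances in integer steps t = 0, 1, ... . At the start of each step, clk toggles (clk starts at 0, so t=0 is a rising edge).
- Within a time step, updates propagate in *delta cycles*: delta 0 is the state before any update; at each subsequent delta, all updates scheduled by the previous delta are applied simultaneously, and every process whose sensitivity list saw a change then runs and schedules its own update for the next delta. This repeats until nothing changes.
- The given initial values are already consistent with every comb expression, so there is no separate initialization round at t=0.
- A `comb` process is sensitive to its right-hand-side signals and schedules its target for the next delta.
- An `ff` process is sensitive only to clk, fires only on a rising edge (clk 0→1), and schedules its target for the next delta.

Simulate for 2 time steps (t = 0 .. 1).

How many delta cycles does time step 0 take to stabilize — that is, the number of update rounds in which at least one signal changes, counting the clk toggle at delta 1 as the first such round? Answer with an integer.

[bits: y,n0,r,q,p,v,x,clk,z]
t=0: Δ0=100110101 Δ1=100110111 Δ2=000110111 Δ3=000011110 Δ4=001011110 Δ5=001011111 | 5Δ
t=1: Δ0=001011111 Δ1=001011101 | 1Δ

5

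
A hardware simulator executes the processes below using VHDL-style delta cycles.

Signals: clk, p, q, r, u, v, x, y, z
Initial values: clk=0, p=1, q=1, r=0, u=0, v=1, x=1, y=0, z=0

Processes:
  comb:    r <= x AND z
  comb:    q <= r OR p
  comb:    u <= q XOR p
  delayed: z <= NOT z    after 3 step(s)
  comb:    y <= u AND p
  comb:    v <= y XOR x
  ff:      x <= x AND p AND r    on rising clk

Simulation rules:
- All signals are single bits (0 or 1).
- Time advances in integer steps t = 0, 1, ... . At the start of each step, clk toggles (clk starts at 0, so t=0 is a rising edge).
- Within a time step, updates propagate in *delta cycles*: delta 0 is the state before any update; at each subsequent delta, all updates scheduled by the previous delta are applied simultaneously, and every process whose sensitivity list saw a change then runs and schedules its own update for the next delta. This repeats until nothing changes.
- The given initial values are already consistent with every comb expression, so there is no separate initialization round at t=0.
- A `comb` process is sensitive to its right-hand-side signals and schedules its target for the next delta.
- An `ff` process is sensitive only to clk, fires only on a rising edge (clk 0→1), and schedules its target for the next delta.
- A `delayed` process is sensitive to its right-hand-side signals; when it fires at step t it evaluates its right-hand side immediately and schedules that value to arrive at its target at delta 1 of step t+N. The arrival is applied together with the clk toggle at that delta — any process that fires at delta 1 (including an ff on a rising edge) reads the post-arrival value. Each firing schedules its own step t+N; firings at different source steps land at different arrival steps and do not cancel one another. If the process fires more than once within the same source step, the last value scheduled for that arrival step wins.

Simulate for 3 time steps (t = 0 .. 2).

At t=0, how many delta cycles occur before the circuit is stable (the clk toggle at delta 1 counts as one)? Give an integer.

3

[bits: u,q,y,r,clk,p,x,z,v]
t=0: Δ0=010001101 Δ1=010011101 Δ2=010011001 Δ3=010011000 | 3Δ
t=1: Δ0=010011000 Δ1=010001000 | 1Δ
t=2: Δ0=010001000 Δ1=010011000 | 1Δ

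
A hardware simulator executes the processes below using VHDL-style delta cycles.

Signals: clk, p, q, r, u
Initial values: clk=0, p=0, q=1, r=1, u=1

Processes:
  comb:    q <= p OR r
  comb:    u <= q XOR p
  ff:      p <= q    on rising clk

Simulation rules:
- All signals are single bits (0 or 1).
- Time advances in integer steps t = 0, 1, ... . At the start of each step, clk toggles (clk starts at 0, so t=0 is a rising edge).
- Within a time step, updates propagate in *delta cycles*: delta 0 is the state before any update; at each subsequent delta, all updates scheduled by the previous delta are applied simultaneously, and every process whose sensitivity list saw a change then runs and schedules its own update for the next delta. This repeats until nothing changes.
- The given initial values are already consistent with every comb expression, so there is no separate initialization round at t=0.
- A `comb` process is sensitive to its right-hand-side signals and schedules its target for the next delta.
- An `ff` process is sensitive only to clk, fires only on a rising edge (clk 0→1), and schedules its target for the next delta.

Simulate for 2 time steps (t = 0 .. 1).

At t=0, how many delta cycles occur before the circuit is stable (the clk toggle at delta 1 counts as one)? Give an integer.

3

t=0 Δ0: q=1 p=0 clk=0 r=1 u=1
  Δ1: clk:0→1
  Δ2: p:0→1
  Δ3: u:1→0
  (3Δ to stable)
t=1 Δ0: q=1 p=1 clk=1 r=1 u=0
  Δ1: clk:1→0
  (1Δ to stable)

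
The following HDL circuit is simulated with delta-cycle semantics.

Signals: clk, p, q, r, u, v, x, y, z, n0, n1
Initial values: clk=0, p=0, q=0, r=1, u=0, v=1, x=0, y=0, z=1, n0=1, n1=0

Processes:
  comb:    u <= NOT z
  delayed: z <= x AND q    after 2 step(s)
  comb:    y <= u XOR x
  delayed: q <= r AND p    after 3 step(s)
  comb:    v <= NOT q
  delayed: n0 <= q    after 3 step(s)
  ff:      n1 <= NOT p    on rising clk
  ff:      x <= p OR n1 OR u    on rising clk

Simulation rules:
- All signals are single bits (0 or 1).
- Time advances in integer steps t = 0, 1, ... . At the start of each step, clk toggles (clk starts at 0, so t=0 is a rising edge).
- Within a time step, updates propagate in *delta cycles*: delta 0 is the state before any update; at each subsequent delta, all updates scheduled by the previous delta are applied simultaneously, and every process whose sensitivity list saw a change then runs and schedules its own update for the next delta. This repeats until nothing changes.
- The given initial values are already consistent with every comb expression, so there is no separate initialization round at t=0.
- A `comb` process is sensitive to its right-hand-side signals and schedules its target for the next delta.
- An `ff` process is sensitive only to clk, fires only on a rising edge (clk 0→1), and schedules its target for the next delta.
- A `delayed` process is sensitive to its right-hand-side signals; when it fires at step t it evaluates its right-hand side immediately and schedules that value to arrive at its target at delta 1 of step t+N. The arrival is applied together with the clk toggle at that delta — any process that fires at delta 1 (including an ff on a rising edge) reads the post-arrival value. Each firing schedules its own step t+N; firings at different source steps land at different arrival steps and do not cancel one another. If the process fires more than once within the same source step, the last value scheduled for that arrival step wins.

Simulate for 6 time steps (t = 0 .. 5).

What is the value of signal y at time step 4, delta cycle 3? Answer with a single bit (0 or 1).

0

[bits: n1,u,v,clk,x,n0,y,q,p,r,z]
t=0: Δ0=00100100011 Δ1=00110100011 Δ2=10110100011 | 2Δ
t=1: Δ0=10110100011 Δ1=10100100011 | 1Δ
t=2: Δ0=10100100011 Δ1=10110100011 Δ2=10111100011 Δ3=10111110011 | 3Δ
t=3: Δ0=10111110011 Δ1=10101110011 | 1Δ
t=4: Δ0=10101110011 Δ1=10111110010 Δ2=11111110010 Δ3=11111100010 | 3Δ
t=5: Δ0=11111100010 Δ1=11101100010 | 1Δ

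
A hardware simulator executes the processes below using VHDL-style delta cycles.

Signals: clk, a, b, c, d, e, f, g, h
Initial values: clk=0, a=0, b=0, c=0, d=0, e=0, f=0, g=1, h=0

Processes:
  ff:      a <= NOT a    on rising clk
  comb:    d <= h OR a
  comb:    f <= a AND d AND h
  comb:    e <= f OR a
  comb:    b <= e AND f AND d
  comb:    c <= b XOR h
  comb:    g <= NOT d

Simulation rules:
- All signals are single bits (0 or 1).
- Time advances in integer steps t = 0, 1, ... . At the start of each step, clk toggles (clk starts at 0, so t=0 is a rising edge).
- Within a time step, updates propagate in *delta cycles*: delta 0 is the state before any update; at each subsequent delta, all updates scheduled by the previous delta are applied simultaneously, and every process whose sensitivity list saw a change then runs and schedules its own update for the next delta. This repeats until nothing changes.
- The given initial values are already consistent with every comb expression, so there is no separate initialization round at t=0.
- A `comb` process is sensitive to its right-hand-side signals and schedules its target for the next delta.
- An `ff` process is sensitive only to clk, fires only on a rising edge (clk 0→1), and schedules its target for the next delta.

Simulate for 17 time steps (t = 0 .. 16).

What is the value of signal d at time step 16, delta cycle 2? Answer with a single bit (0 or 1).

0

t=0 Δ0: e=0 g=1 clk=0 h=0 d=0 c=0 b=0 f=0 a=0
  Δ1: clk:0→1
  Δ2: a:0→1
  Δ3: e:0→1, d:0→1
  Δ4: g:1→0
  (4Δ to stable)
t=1 Δ0: e=1 g=0 clk=1 h=0 d=1 c=0 b=0 f=0 a=1
  Δ1: clk:1→0
  (1Δ to stable)
t=2 Δ0: e=1 g=0 clk=0 h=0 d=1 c=0 b=0 f=0 a=1
  Δ1: clk:0→1
  Δ2: a:1→0
  Δ3: e:1→0, d:1→0
  Δ4: g:0→1
  (4Δ to stable)
t=3 Δ0: e=0 g=1 clk=1 h=0 d=0 c=0 b=0 f=0 a=0
  Δ1: clk:1→0
  (1Δ to stable)
t=4 Δ0: e=0 g=1 clk=0 h=0 d=0 c=0 b=0 f=0 a=0
  Δ1: clk:0→1
  Δ2: a:0→1
  Δ3: e:0→1, d:0→1
  Δ4: g:1→0
  (4Δ to stable)
t=5 Δ0: e=1 g=0 clk=1 h=0 d=1 c=0 b=0 f=0 a=1
  Δ1: clk:1→0
  (1Δ to stable)
t=6 Δ0: e=1 g=0 clk=0 h=0 d=1 c=0 b=0 f=0 a=1
  Δ1: clk:0→1
  Δ2: a:1→0
  Δ3: e:1→0, d:1→0
  Δ4: g:0→1
  (4Δ to stable)
t=7 Δ0: e=0 g=1 clk=1 h=0 d=0 c=0 b=0 f=0 a=0
  Δ1: clk:1→0
  (1Δ to stable)
t=8 Δ0: e=0 g=1 clk=0 h=0 d=0 c=0 b=0 f=0 a=0
  Δ1: clk:0→1
  Δ2: a:0→1
  Δ3: e:0→1, d:0→1
  Δ4: g:1→0
  (4Δ to stable)
t=9 Δ0: e=1 g=0 clk=1 h=0 d=1 c=0 b=0 f=0 a=1
  Δ1: clk:1→0
  (1Δ to stable)
t=10 Δ0: e=1 g=0 clk=0 h=0 d=1 c=0 b=0 f=0 a=1
  Δ1: clk:0→1
  Δ2: a:1→0
  Δ3: e:1→0, d:1→0
  Δ4: g:0→1
  (4Δ to stable)
t=11 Δ0: e=0 g=1 clk=1 h=0 d=0 c=0 b=0 f=0 a=0
  Δ1: clk:1→0
  (1Δ to stable)
t=12 Δ0: e=0 g=1 clk=0 h=0 d=0 c=0 b=0 f=0 a=0
  Δ1: clk:0→1
  Δ2: a:0→1
  Δ3: e:0→1, d:0→1
  Δ4: g:1→0
  (4Δ to stable)
t=13 Δ0: e=1 g=0 clk=1 h=0 d=1 c=0 b=0 f=0 a=1
  Δ1: clk:1→0
  (1Δ to stable)
t=14 Δ0: e=1 g=0 clk=0 h=0 d=1 c=0 b=0 f=0 a=1
  Δ1: clk:0→1
  Δ2: a:1→0
  Δ3: e:1→0, d:1→0
  Δ4: g:0→1
  (4Δ to stable)
t=15 Δ0: e=0 g=1 clk=1 h=0 d=0 c=0 b=0 f=0 a=0
  Δ1: clk:1→0
  (1Δ to stable)
t=16 Δ0: e=0 g=1 clk=0 h=0 d=0 c=0 b=0 f=0 a=0
  Δ1: clk:0→1
  Δ2: a:0→1
  Δ3: e:0→1, d:0→1
  Δ4: g:1→0
  (4Δ to stable)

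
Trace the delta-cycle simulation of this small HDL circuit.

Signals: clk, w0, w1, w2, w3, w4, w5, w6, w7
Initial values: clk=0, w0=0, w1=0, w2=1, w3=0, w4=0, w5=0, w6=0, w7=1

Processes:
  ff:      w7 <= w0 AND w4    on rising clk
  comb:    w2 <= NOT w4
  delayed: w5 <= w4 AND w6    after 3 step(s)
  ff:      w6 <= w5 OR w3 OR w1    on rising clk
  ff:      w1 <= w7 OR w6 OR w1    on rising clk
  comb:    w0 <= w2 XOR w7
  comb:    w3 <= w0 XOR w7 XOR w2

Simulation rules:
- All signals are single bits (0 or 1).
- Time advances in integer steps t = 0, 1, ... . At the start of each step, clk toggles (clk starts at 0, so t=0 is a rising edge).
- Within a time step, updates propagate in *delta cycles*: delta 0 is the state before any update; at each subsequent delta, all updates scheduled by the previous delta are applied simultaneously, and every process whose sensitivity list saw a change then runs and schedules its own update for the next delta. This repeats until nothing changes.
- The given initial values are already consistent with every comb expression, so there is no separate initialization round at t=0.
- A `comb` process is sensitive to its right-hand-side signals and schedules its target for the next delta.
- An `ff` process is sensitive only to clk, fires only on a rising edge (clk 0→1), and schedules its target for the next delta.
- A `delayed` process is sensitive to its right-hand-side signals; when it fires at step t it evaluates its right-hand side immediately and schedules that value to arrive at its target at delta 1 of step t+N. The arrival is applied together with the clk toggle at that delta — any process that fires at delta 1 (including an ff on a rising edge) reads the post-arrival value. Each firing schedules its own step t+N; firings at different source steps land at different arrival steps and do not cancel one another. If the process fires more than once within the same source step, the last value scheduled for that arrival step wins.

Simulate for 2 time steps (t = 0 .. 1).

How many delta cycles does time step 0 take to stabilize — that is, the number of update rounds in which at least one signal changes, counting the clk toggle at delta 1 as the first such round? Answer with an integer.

t0.Δ0 w0=0 w7=1 w4=0 w3=0 w1=0 clk=0 w6=0 w2=1 w5=0
t0.Δ1 w0=0 w7=1 w4=0 w3=0 w1=0 clk=1 w6=0 w2=1 w5=0
t0.Δ2 w0=0 w7=0 w4=0 w3=0 w1=1 clk=1 w6=0 w2=1 w5=0
t0.Δ3 w0=1 w7=0 w4=0 w3=1 w1=1 clk=1 w6=0 w2=1 w5=0
t0.Δ4 w0=1 w7=0 w4=0 w3=0 w1=1 clk=1 w6=0 w2=1 w5=0
t1.Δ0 w0=1 w7=0 w4=0 w3=0 w1=1 clk=1 w6=0 w2=1 w5=0
t1.Δ1 w0=1 w7=0 w4=0 w3=0 w1=1 clk=0 w6=0 w2=1 w5=0

4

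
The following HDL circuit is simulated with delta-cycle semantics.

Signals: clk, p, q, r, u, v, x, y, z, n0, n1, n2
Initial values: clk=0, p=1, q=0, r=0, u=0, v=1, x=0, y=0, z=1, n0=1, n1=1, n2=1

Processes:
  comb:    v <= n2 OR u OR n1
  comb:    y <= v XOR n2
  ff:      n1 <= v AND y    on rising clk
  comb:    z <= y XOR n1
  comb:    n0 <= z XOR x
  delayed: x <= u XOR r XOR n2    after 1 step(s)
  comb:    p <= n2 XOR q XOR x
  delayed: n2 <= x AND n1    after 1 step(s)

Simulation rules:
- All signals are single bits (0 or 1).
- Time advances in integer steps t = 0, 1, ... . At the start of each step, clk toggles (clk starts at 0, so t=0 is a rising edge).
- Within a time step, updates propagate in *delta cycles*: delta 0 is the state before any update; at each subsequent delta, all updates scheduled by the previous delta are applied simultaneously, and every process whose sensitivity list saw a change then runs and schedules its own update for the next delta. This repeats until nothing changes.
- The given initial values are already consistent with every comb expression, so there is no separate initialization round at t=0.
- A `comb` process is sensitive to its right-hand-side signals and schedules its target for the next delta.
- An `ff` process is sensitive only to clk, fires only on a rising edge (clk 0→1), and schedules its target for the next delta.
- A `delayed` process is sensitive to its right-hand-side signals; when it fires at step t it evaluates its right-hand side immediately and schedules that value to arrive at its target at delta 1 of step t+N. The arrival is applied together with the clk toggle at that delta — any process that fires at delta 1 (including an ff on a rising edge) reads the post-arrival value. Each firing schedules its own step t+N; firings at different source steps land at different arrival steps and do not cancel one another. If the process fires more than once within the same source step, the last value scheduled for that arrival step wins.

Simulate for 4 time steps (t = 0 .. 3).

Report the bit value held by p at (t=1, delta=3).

0

t=0 Δ0: n0=1 y=0 n2=1 r=0 v=1 q=0 x=0 clk=0 n1=1 p=1 z=1 u=0
  Δ1: clk:0→1
  Δ2: n1:1→0
  Δ3: z:1→0
  Δ4: n0:1→0
  (4Δ to stable)
t=1 Δ0: n0=0 y=0 n2=1 r=0 v=1 q=0 x=0 clk=1 n1=0 p=1 z=0 u=0
  Δ1: n2:1→0, clk:1→0
  Δ2: y:0→1, v:1→0, p:1→0
  Δ3: y:1→0, z:0→1
  Δ4: n0:0→1, z:1→0
  Δ5: n0:1→0
  (5Δ to stable)
t=2 Δ0: n0=0 y=0 n2=0 r=0 v=0 q=0 x=0 clk=0 n1=0 p=0 z=0 u=0
  Δ1: clk:0→1
  (1Δ to stable)
t=3 Δ0: n0=0 y=0 n2=0 r=0 v=0 q=0 x=0 clk=1 n1=0 p=0 z=0 u=0
  Δ1: clk:1→0
  (1Δ to stable)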